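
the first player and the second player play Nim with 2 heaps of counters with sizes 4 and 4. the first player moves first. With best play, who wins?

the second player wins

Nim-sum: 4 XOR 4 = 0.
The nim-sum is 0, so this is a P-position: the player to move is in a losing position under optimal play; the first player is about to move from it and so loses — the second player wins.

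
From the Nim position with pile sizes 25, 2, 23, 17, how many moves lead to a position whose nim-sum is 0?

3

Nim-sum: 25 XOR 2 XOR 23 XOR 17 = 29.
The overall nim-sum is X = 29. A pile of size p has a winning move iff p XOR X < p (reduce it to p XOR X).
  25: 25 XOR 29 = 4 < 25 — winning move (to 4).
  2: 2 XOR 29 = 31 ≥ 2 — no move.
  23: 23 XOR 29 = 10 < 23 — winning move (to 10).
  17: 17 XOR 29 = 12 < 17 — winning move (to 12).
That gives 3 winning moves.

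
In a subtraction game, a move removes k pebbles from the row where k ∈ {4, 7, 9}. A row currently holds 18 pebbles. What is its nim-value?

1

Build the Grundy sequence with g(k) = mex{g(k−s) : s ∈ {4, 7, 9}, s ≤ k}:
k:     0  1  2  3  4  5  6  7  8  9 10 11 12 13 14 15 16 17 18
g(k):  0  0  0  0  1  1  1  1  2  2  2  2  3  0  0  0  0  1  1
So g(18) = 1.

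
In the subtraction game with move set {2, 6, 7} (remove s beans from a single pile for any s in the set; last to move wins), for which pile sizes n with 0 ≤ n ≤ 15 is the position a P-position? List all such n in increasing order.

Grundy values for subtraction set {2, 6, 7}:
k:     0  1  2  3  4  5  6  7  8  9 10 11 12 13 14 15
g(k):  0  0  1  1  0  0  1  1  2  0  3  1  2  0  0  1
The P-positions (g = 0) in 0..15 are 0, 1, 4, 5, 9, 13, 14.

0, 1, 4, 5, 9, 13, 14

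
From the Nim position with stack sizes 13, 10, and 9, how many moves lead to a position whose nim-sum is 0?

In binary:
  1101  (13)
  1010  (10)
  1001  (9)
  ----
  1110  (14)
The overall nim-sum is X = 14. A stack of size p has a winning move iff p XOR X < p (reduce it to p XOR X).
  13: 13 XOR 14 = 3 < 13 — winning move (to 3).
  10: 10 XOR 14 = 4 < 10 — winning move (to 4).
  9: 9 XOR 14 = 7 < 9 — winning move (to 7).
That gives 3 winning moves.

3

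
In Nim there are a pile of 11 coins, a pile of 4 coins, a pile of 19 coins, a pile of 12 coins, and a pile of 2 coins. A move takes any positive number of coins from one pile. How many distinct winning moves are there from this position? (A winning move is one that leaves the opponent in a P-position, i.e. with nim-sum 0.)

1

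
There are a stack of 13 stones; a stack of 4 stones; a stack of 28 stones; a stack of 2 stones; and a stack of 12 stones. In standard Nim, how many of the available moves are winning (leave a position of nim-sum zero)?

Compute the nim-sum pairwise:
13 XOR 4 = 9
9 XOR 28 = 21
21 XOR 2 = 23
23 XOR 12 = 27
The overall nim-sum is X = 27. A stack of size p has a winning move iff p XOR X < p (reduce it to p XOR X).
  13: 13 XOR 27 = 22 ≥ 13 — no move.
  4: 4 XOR 27 = 31 ≥ 4 — no move.
  28: 28 XOR 27 = 7 < 28 — winning move (to 7).
  2: 2 XOR 27 = 25 ≥ 2 — no move.
  12: 12 XOR 27 = 23 ≥ 12 — no move.
That gives 1 winning move.

1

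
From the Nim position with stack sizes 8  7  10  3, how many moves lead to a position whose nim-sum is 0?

Compute the nim-sum pairwise:
8 ^ 7 = 15
15 ^ 10 = 5
5 ^ 3 = 6
The overall nim-sum is X = 6. A stack of size p has a winning move iff p XOR X < p (reduce it to p XOR X).
  8: 8 XOR 6 = 14 ≥ 8 — no move.
  7: 7 XOR 6 = 1 < 7 — winning move (to 1).
  10: 10 XOR 6 = 12 ≥ 10 — no move.
  3: 3 XOR 6 = 5 ≥ 3 — no move.
That gives 1 winning move.

1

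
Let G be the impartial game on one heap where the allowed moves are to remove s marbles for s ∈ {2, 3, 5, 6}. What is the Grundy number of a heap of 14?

3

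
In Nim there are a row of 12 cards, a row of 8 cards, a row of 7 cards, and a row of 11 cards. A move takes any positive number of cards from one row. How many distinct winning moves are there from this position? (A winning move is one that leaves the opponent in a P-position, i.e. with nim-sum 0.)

3

Compute the nim-sum pairwise:
12 ^ 8 = 4
4 ^ 7 = 3
3 ^ 11 = 8
The overall nim-sum is X = 8. A row of size p has a winning move iff p XOR X < p (reduce it to p XOR X).
  12: 12 XOR 8 = 4 < 12 — winning move (to 4).
  8: 8 XOR 8 = 0 < 8 — winning move (to 0).
  7: 7 XOR 8 = 15 ≥ 7 — no move.
  11: 11 XOR 8 = 3 < 11 — winning move (to 3).
That gives 3 winning moves.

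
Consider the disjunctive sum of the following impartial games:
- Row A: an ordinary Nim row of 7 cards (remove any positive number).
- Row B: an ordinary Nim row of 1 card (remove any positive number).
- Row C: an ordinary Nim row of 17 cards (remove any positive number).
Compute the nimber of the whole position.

23

Row A is a plain Nim row of size 7, so its Grundy value is 7.
Row B is a plain Nim row of size 1, so its Grundy value is 1.
Row C is a plain Nim row of size 17, so its Grundy value is 17.
The value of a disjunctive sum is the nim-sum of the parts.
Combined value = 7 ⊕ 1 ⊕ 17 = 23.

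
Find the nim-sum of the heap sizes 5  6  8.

11

Write each in binary and XOR column by column:
  0101  (5)
  0110  (6)
  1000  (8)
  ----
  1011  (11)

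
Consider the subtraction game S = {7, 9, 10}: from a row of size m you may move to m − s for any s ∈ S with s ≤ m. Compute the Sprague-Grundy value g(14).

2

Compute g(0), g(1), … for moves {7, 9, 10}:
k:     0  1  2  3  4  5  6  7  8  9 10 11 12 13 14
g(k):  0  0  0  0  0  0  0  1  1  1  1  1  1  1  2
So g(14) = 2.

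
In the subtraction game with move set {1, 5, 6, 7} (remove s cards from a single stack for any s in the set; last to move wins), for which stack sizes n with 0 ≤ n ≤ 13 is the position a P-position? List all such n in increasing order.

Compute g(0), g(1), … for moves {1, 5, 6, 7}:
g(0) = mex{} = 0
g(1) = mex{0} = 1
g(2) = mex{1} = 0
g(3) = mex{0} = 1
g(4) = mex{1} = 0
g(5) = mex{0} = 1
g(6) = mex{0,1} = 2
g(7) = mex{0,1,2} = 3
g(8) = mex{0,1,3} = 2
g(9) = mex{0,1,2} = 3
g(10) = mex{0,1,3} = 2
g(11) = mex{0,1,2} = 3
g(12) = mex{1,2,3} = 0
g(13) = mex{0,2,3} = 1
The P-positions (g = 0) in 0..13 are 0, 2, 4, 12.

0, 2, 4, 12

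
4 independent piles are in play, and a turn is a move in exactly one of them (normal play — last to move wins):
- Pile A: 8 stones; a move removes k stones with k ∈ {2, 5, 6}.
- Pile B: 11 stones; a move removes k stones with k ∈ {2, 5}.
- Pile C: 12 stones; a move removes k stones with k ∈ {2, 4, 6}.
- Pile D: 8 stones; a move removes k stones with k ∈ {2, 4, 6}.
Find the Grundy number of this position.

For pile A, compute g(0), g(1), … with moves {2, 5, 6}:
k:     0  1  2  3  4  5  6  7  8
g(k):  0  0  1  1  0  2  1  3  0
So g(8) = 0.
For pile B, compute g(0), g(1), … with moves {2, 5}:
g(0) = mex{} = 0
g(1) = mex{} = 0
g(2) = mex{0} = 1
g(3) = mex{0} = 1
g(4) = mex{1} = 0
g(5) = mex{0,1} = 2
g(6) = mex{0} = 1
g(7) = mex{1,2} = 0
g(8) = mex{1} = 0
g(9) = mex{0} = 1
g(10) = mex{0,2} = 1
g(11) = mex{1} = 0
So g(11) = 0.
Grundy values for pile C (subtraction set {2, 4, 6}):
g(0) = mex{} = 0
g(1) = mex{} = 0
g(2) = mex{0} = 1
g(3) = mex{0} = 1
g(4) = mex{0,1} = 2
g(5) = mex{0,1} = 2
g(6) = mex{0,1,2} = 3
g(7) = mex{0,1,2} = 3
g(8) = mex{1,2,3} = 0
g(9) = mex{1,2,3} = 0
g(10) = mex{0,2,3} = 1
g(11) = mex{0,2,3} = 1
g(12) = mex{0,1,3} = 2
So g(12) = 2.
For pile D, compute g(0), g(1), … with moves {2, 4, 6}:
k:     0  1  2  3  4  5  6  7  8
g(k):  0  0  1  1  2  2  3  3  0
So g(8) = 0.
The value of a disjunctive sum is the nim-sum of the parts.
Combined value = 0 XOR 0 XOR 2 XOR 0 = 2.

2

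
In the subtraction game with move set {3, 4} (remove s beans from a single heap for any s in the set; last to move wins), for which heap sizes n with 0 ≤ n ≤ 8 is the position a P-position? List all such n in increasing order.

0, 1, 2, 7, 8

Compute g(0), g(1), … for moves {3, 4}:
k:     0  1  2  3  4  5  6  7  8
g(k):  0  0  0  1  1  1  2  0  0
The P-positions (g = 0) in 0..8 are 0, 1, 2, 7, 8.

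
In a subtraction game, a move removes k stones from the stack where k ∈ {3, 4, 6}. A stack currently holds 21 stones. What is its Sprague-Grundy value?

Compute g(0), g(1), … for moves {3, 4, 6}:
k:     0  1  2  3  4  5  6  7  8  9 10 11 12 13 14 15 16 17 18 19 20 21
g(k):  0  0  0  1  1  1  2  2  2  0  0  0  1  1  1  2  2  2  0  0  0  1
So g(21) = 1.

1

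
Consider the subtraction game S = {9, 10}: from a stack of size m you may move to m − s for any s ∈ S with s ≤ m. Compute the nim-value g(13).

1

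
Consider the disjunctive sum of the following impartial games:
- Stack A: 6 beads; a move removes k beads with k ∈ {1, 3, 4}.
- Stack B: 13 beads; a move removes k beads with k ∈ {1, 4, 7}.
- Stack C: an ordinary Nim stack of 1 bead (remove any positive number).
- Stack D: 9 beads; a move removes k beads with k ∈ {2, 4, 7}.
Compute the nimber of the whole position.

3

Build the Grundy sequence for stack A with g(k) = mex{g(k−s) : s ∈ {1, 3, 4}, s ≤ k}:
g(0) = mex{} = 0
g(1) = mex{0} = 1
g(2) = mex{1} = 0
g(3) = mex{0} = 1
g(4) = mex{0,1} = 2
g(5) = mex{0,1,2} = 3
g(6) = mex{0,1,3} = 2
So g(6) = 2.
Grundy values for stack B (subtraction set {1, 4, 7}):
g(0) = mex{} = 0
g(1) = mex{0} = 1
g(2) = mex{1} = 0
g(3) = mex{0} = 1
g(4) = mex{0,1} = 2
g(5) = mex{1,2} = 0
g(6) = mex{0} = 1
g(7) = mex{0,1} = 2
g(8) = mex{1,2} = 0
g(9) = mex{0} = 1
g(10) = mex{1} = 0
g(11) = mex{0,2} = 1
g(12) = mex{0,1} = 2
g(13) = mex{1,2} = 0
So g(13) = 0.
Stack C is a plain Nim stack of size 1, so its Grundy value is 1.
Build the Grundy sequence for stack D with g(k) = mex{g(k−s) : s ∈ {2, 4, 7}, s ≤ k}:
g(0) = mex{} = 0
g(1) = mex{} = 0
g(2) = mex{0} = 1
g(3) = mex{0} = 1
g(4) = mex{0,1} = 2
g(5) = mex{0,1} = 2
g(6) = mex{1,2} = 0
g(7) = mex{0,1,2} = 3
g(8) = mex{0,2} = 1
g(9) = mex{1,2,3} = 0
So g(9) = 0.
The value of a disjunctive sum is the nim-sum of the parts.
Combined value = 2 ⊕ 0 ⊕ 1 ⊕ 0 = 3.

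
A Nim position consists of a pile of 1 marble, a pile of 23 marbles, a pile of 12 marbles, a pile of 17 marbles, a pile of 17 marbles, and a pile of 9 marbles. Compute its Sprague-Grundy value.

Nim-sum: 1 ^ 23 ^ 12 ^ 17 ^ 17 ^ 9 = 19.

19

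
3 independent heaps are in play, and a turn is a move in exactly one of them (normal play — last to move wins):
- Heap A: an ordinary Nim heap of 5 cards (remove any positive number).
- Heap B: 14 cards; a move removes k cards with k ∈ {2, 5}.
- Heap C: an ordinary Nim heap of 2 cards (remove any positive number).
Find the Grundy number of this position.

Heap A is a plain Nim heap of size 5, so its Grundy value is 5.
For heap B, compute g(0), g(1), … with moves {2, 5}:
g(0) = mex{} = 0
g(1) = mex{} = 0
g(2) = mex{0} = 1
g(3) = mex{0} = 1
g(4) = mex{1} = 0
g(5) = mex{0,1} = 2
g(6) = mex{0} = 1
g(7) = mex{1,2} = 0
g(8) = mex{1} = 0
g(9) = mex{0} = 1
g(10) = mex{0,2} = 1
g(11) = mex{1} = 0
g(12) = mex{0,1} = 2
g(13) = mex{0} = 1
g(14) = mex{1,2} = 0
So g(14) = 0.
Heap C is a plain Nim heap of size 2, so its Grundy value is 2.
By the Sprague-Grundy theorem, the Grundy value of a sum of independent games is the XOR of the component values.
Combined value = 5 XOR 0 XOR 2 = 7.

7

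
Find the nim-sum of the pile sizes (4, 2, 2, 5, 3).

2

Nim-sum: 4 XOR 2 XOR 2 XOR 5 XOR 3 = 2.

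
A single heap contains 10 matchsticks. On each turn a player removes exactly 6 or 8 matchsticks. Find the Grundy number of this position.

Grundy values for subtraction set {6, 8}:
g(0) = mex{} = 0
g(1) = mex{} = 0
g(2) = mex{} = 0
g(3) = mex{} = 0
g(4) = mex{} = 0
g(5) = mex{} = 0
g(6) = mex{0} = 1
g(7) = mex{0} = 1
g(8) = mex{0} = 1
g(9) = mex{0} = 1
g(10) = mex{0} = 1
So g(10) = 1.

1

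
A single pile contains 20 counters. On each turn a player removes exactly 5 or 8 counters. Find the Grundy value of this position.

1

Grundy values for subtraction set {5, 8}:
k:     0  1  2  3  4  5  6  7  8  9 10 11 12 13 14 15 16 17 18 19 20
g(k):  0  0  0  0  0  1  1  1  1  1  2  2  2  0  0  0  0  0  1  1  1
So g(20) = 1.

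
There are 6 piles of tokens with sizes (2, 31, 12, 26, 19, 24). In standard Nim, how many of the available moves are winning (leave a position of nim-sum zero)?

0

Compute the nim-sum pairwise:
2 ^ 31 = 29
29 ^ 12 = 17
17 ^ 26 = 11
11 ^ 19 = 24
24 ^ 24 = 0
The nim-sum is already 0, so every move leaves a nonzero nim-sum — there are no winning moves.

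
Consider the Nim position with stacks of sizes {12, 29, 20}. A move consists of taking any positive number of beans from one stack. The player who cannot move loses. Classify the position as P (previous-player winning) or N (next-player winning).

Bitwise XOR of the heap sizes:
  01100  (12)
  11101  (29)
  10100  (20)
  -----
  00101  (5)
The nim-sum is 5 ≠ 0, so this is an N-position: the player to move can win.

N-position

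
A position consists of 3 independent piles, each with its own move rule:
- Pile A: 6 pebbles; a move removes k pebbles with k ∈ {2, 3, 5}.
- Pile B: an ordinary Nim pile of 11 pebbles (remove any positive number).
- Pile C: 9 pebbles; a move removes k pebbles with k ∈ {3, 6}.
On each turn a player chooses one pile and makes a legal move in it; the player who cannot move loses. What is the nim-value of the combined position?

Grundy values for pile A (subtraction set {2, 3, 5}):
k:     0  1  2  3  4  5  6
g(k):  0  0  1  1  2  2  3
So g(6) = 3.
Pile B is a plain Nim pile of size 11, so its Grundy value is 11.
For pile C, compute g(0), g(1), … with moves {3, 6}:
k:     0  1  2  3  4  5  6  7  8  9
g(k):  0  0  0  1  1  1  2  2  2  0
So g(9) = 0.
The value of a disjunctive sum is the nim-sum of the parts.
Combined value = 3 ⊕ 11 ⊕ 0 = 8.

8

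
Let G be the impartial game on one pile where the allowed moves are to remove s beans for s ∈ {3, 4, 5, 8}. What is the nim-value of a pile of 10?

3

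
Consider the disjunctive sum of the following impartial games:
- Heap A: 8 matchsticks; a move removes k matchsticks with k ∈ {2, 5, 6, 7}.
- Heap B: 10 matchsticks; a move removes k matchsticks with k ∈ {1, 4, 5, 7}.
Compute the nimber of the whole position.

Build the Grundy sequence for heap A with g(k) = mex{g(k−s) : s ∈ {2, 5, 6, 7}, s ≤ k}:
k:     0  1  2  3  4  5  6  7  8
g(k):  0  0  1  1  0  2  1  3  2
So g(8) = 2.
For heap B, compute g(0), g(1), … with moves {1, 4, 5, 7}:
k:     0  1  2  3  4  5  6  7  8  9 10
g(k):  0  1  0  1  2  3  2  3  0  1  0
So g(10) = 0.
By the Sprague-Grundy theorem, the Grundy value of a sum of independent games is the XOR of the component values.
Combined value = 2 XOR 0 = 2.

2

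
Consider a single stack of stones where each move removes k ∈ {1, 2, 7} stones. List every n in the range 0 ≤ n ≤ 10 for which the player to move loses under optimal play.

0, 3, 6, 9

Build the Grundy sequence with g(k) = mex{g(k−s) : s ∈ {1, 2, 7}, s ≤ k}:
g(0) = mex{} = 0
g(1) = mex{0} = 1
g(2) = mex{0,1} = 2
g(3) = mex{1,2} = 0
g(4) = mex{0,2} = 1
g(5) = mex{0,1} = 2
g(6) = mex{1,2} = 0
g(7) = mex{0,2} = 1
g(8) = mex{0,1} = 2
g(9) = mex{1,2} = 0
g(10) = mex{0,2} = 1
The P-positions (g = 0) in 0..10 are 0, 3, 6, 9.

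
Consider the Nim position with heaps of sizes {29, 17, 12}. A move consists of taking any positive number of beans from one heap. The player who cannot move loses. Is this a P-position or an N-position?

Compute the nim-sum pairwise:
29 XOR 17 = 12
12 XOR 12 = 0
The nim-sum is 0, so this is a P-position: the player to move is in a losing position under optimal play.

P-position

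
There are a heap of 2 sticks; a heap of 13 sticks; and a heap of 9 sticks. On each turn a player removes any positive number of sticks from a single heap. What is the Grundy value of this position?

Nim-sum: 2 ⊕ 13 ⊕ 9 = 6.

6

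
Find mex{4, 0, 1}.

The values 0, 1 are all present; 2 is the first non-negative integer missing from the set.

2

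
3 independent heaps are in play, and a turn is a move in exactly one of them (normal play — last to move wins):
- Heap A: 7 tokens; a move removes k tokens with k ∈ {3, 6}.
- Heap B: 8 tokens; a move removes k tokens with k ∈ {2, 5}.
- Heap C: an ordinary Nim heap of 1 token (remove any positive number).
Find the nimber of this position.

Build the Grundy sequence for heap A with g(k) = mex{g(k−s) : s ∈ {3, 6}, s ≤ k}:
k:     0  1  2  3  4  5  6  7
g(k):  0  0  0  1  1  1  2  2
So g(7) = 2.
Grundy values for heap B (subtraction set {2, 5}):
k:     0  1  2  3  4  5  6  7  8
g(k):  0  0  1  1  0  2  1  0  0
So g(8) = 0.
Heap C is a plain Nim heap of size 1, so its Grundy value is 1.
The value of a disjunctive sum is the nim-sum of the parts.
Combined value = 2 XOR 0 XOR 1 = 3.

3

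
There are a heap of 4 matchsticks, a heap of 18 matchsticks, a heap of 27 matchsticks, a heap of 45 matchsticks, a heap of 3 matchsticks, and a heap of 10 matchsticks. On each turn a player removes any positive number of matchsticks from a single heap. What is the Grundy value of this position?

41

In binary:
  000100  (4)
  010010  (18)
  011011  (27)
  101101  (45)
  000011  (3)
  001010  (10)
  ------
  101001  (41)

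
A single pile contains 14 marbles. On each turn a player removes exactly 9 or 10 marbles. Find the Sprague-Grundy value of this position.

Grundy values for subtraction set {9, 10}:
g(0) = mex{} = 0
g(1) = mex{} = 0
g(2) = mex{} = 0
g(3) = mex{} = 0
g(4) = mex{} = 0
g(5) = mex{} = 0
g(6) = mex{} = 0
g(7) = mex{} = 0
g(8) = mex{} = 0
g(9) = mex{0} = 1
g(10) = mex{0} = 1
g(11) = mex{0} = 1
g(12) = mex{0} = 1
g(13) = mex{0} = 1
g(14) = mex{0} = 1
So g(14) = 1.

1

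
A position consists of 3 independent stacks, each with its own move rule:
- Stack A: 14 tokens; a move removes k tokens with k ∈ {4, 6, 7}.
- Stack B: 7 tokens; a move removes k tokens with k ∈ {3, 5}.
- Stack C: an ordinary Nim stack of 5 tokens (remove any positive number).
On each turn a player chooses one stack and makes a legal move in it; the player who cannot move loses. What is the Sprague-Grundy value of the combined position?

7

Grundy values for stack A (subtraction set {4, 6, 7}):
k:     0  1  2  3  4  5  6  7  8  9 10 11 12 13 14
g(k):  0  0  0  0  1  1  1  1  2  2  2  0  0  0  0
So g(14) = 0.
Build the Grundy sequence for stack B with g(k) = mex{g(k−s) : s ∈ {3, 5}, s ≤ k}:
k:     0  1  2  3  4  5  6  7
g(k):  0  0  0  1  1  1  2  2
So g(7) = 2.
Stack C is a plain Nim stack of size 5, so its Grundy value is 5.
By the Sprague-Grundy theorem, the Grundy value of a sum of independent games is the XOR of the component values.
Combined value = 0 ⊕ 2 ⊕ 5 = 7.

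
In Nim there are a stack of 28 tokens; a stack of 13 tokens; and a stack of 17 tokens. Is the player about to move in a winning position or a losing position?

Bitwise XOR of the heap sizes:
  11100  (28)
  01101  (13)
  10001  (17)
  -----
  00000  (0)
The nim-sum is 0, so this is a P-position: the player to move is in a losing position under optimal play.

Losing position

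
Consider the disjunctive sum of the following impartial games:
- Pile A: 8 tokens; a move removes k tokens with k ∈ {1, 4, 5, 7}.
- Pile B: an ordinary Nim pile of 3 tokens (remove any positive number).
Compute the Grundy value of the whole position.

Build the Grundy sequence for pile A with g(k) = mex{g(k−s) : s ∈ {1, 4, 5, 7}, s ≤ k}:
k:     0  1  2  3  4  5  6  7  8
g(k):  0  1  0  1  2  3  2  3  0
So g(8) = 0.
Pile B is a plain Nim pile of size 3, so its Grundy value is 3.
The value of a disjunctive sum is the nim-sum of the parts.
Combined value = 0 ⊕ 3 = 3.

3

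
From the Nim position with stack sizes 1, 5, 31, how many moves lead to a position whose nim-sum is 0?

1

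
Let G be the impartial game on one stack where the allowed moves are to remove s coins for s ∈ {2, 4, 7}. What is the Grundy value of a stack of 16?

2

Grundy values for subtraction set {2, 4, 7}:
k:     0  1  2  3  4  5  6  7  8  9 10 11 12 13 14 15 16
g(k):  0  0  1  1  2  2  0  3  1  0  2  1  0  2  1  0  2
So g(16) = 2.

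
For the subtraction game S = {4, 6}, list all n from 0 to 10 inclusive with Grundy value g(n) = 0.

0, 1, 2, 3, 10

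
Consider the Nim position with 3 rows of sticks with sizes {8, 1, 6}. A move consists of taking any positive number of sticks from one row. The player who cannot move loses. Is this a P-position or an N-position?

In binary:
  1000  (8)
  0001  (1)
  0110  (6)
  ----
  1111  (15)
The nim-sum is 15 ≠ 0, so this is an N-position: the player to move can win.

N-position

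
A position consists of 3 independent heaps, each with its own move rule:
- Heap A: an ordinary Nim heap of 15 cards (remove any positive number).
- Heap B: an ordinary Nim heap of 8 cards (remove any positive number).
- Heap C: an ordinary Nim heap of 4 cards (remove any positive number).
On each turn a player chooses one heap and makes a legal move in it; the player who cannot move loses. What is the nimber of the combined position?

3

Heap A is a plain Nim heap of size 15, so its Grundy value is 15.
Heap B is a plain Nim heap of size 8, so its Grundy value is 8.
Heap C is a plain Nim heap of size 4, so its Grundy value is 4.
The value of a disjunctive sum is the nim-sum of the parts.
Combined value = 15 ⊕ 8 ⊕ 4 = 3.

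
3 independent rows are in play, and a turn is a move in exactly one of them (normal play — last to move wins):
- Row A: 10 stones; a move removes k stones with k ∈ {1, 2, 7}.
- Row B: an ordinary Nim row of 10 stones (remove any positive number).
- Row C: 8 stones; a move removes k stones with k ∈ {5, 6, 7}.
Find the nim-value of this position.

10

Build the Grundy sequence for row A with g(k) = mex{g(k−s) : s ∈ {1, 2, 7}, s ≤ k}:
k:     0  1  2  3  4  5  6  7  8  9 10
g(k):  0  1  2  0  1  2  0  1  2  0  1
So g(10) = 1.
Row B is a plain Nim row of size 10, so its Grundy value is 10.
For row C, compute g(0), g(1), … with moves {5, 6, 7}:
g(0) = mex{} = 0
g(1) = mex{} = 0
g(2) = mex{} = 0
g(3) = mex{} = 0
g(4) = mex{} = 0
g(5) = mex{0} = 1
g(6) = mex{0} = 1
g(7) = mex{0} = 1
g(8) = mex{0} = 1
So g(8) = 1.
The value of a disjunctive sum is the nim-sum of the parts.
Combined value = 1 XOR 10 XOR 1 = 10.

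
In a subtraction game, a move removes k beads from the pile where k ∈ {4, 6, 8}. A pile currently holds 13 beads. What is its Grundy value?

0

Build the Grundy sequence with g(k) = mex{g(k−s) : s ∈ {4, 6, 8}, s ≤ k}:
g(0) = mex{} = 0
g(1) = mex{} = 0
g(2) = mex{} = 0
g(3) = mex{} = 0
g(4) = mex{0} = 1
g(5) = mex{0} = 1
g(6) = mex{0} = 1
g(7) = mex{0} = 1
g(8) = mex{0,1} = 2
g(9) = mex{0,1} = 2
g(10) = mex{0,1} = 2
g(11) = mex{0,1} = 2
g(12) = mex{1,2} = 0
g(13) = mex{1,2} = 0
So g(13) = 0.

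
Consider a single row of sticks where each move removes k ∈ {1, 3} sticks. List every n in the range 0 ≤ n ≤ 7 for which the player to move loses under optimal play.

Grundy values for subtraction set {1, 3}:
k:     0  1  2  3  4  5  6  7
g(k):  0  1  0  1  0  1  0  1
The P-positions (g = 0) in 0..7 are 0, 2, 4, 6.

0, 2, 4, 6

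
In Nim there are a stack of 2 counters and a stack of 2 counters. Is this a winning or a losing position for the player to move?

Losing position

Compute the nim-sum pairwise:
2 XOR 2 = 0
The nim-sum is 0, so this is a P-position: the player to move is in a losing position under optimal play.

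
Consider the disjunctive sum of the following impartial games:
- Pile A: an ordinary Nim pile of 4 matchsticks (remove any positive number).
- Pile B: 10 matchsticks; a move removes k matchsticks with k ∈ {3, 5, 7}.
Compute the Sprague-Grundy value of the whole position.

4

Pile A is a plain Nim pile of size 4, so its Grundy value is 4.
Build the Grundy sequence for pile B with g(k) = mex{g(k−s) : s ∈ {3, 5, 7}, s ≤ k}:
k:     0  1  2  3  4  5  6  7  8  9 10
g(k):  0  0  0  1  1  1  2  2  2  3  0
So g(10) = 0.
The value of a disjunctive sum is the nim-sum of the parts.
Combined value = 4 ⊕ 0 = 4.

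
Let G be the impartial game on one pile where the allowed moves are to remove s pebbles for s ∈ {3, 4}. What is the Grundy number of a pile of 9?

0

Grundy values for subtraction set {3, 4}:
k:     0  1  2  3  4  5  6  7  8  9
g(k):  0  0  0  1  1  1  2  0  0  0
So g(9) = 0.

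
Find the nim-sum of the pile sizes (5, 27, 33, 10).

Compute the nim-sum pairwise:
5 ⊕ 27 = 30
30 ⊕ 33 = 63
63 ⊕ 10 = 53

53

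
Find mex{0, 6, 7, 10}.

0 is in the set but 1 is not, so the mex is 1.

1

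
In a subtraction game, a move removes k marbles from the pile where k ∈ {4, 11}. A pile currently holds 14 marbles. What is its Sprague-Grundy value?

Compute g(0), g(1), … for moves {4, 11}:
g(0) = mex{} = 0
g(1) = mex{} = 0
g(2) = mex{} = 0
g(3) = mex{} = 0
g(4) = mex{0} = 1
g(5) = mex{0} = 1
g(6) = mex{0} = 1
g(7) = mex{0} = 1
g(8) = mex{1} = 0
g(9) = mex{1} = 0
g(10) = mex{1} = 0
g(11) = mex{0,1} = 2
g(12) = mex{0} = 1
g(13) = mex{0} = 1
g(14) = mex{0} = 1
So g(14) = 1.

1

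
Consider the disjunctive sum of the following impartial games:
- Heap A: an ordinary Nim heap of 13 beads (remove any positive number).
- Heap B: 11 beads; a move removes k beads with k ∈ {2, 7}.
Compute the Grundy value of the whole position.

12

Heap A is a plain Nim heap of size 13, so its Grundy value is 13.
For heap B, compute g(0), g(1), … with moves {2, 7}:
g(0) = mex{} = 0
g(1) = mex{} = 0
g(2) = mex{0} = 1
g(3) = mex{0} = 1
g(4) = mex{1} = 0
g(5) = mex{1} = 0
g(6) = mex{0} = 1
g(7) = mex{0} = 1
g(8) = mex{0,1} = 2
g(9) = mex{1} = 0
g(10) = mex{1,2} = 0
g(11) = mex{0} = 1
So g(11) = 1.
By the Sprague-Grundy theorem, the Grundy value of a sum of independent games is the XOR of the component values.
Combined value = 13 XOR 1 = 12.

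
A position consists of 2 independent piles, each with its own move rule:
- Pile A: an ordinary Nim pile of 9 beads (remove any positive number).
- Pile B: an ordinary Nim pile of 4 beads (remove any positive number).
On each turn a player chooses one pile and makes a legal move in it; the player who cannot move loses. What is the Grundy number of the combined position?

Pile A is a plain Nim pile of size 9, so its Grundy value is 9.
Pile B is a plain Nim pile of size 4, so its Grundy value is 4.
By the Sprague-Grundy theorem, the Grundy value of a sum of independent games is the XOR of the component values.
Combined value = 9 XOR 4 = 13.

13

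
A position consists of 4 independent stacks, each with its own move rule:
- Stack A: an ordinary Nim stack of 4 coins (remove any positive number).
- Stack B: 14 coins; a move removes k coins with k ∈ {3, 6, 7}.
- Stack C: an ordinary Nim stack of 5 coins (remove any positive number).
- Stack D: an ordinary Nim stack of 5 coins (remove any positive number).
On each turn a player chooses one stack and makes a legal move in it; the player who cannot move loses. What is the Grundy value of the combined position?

5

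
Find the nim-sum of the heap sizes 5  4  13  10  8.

Compute the nim-sum pairwise:
5 XOR 4 = 1
1 XOR 13 = 12
12 XOR 10 = 6
6 XOR 8 = 14

14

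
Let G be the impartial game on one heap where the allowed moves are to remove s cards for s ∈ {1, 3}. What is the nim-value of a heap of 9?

Compute g(0), g(1), … for moves {1, 3}:
g(0) = mex{} = 0
g(1) = mex{0} = 1
g(2) = mex{1} = 0
g(3) = mex{0} = 1
g(4) = mex{1} = 0
g(5) = mex{0} = 1
g(6) = mex{1} = 0
g(7) = mex{0} = 1
g(8) = mex{1} = 0
g(9) = mex{0} = 1
So g(9) = 1.

1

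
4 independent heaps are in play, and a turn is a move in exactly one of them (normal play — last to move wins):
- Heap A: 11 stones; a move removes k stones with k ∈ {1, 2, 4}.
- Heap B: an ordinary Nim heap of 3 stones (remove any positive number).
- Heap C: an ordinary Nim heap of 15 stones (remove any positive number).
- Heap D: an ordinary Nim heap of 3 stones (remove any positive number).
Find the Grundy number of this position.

13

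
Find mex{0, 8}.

1

0 is in the set but 1 is not, so the mex is 1.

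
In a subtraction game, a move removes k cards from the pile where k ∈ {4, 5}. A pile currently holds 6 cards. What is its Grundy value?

1

Compute g(0), g(1), … for moves {4, 5}:
k:     0  1  2  3  4  5  6
g(k):  0  0  0  0  1  1  1
So g(6) = 1.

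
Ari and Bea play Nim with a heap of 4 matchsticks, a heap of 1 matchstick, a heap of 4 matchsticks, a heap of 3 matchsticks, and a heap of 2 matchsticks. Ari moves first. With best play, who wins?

Bea wins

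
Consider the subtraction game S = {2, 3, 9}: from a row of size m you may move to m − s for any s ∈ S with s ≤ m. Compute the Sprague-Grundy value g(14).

1

Compute g(0), g(1), … for moves {2, 3, 9}:
g(0) = mex{} = 0
g(1) = mex{} = 0
g(2) = mex{0} = 1
g(3) = mex{0} = 1
g(4) = mex{0,1} = 2
g(5) = mex{1} = 0
g(6) = mex{1,2} = 0
g(7) = mex{0,2} = 1
g(8) = mex{0} = 1
g(9) = mex{0,1} = 2
g(10) = mex{0,1} = 2
g(11) = mex{1,2} = 0
g(12) = mex{1,2} = 0
g(13) = mex{0,2} = 1
g(14) = mex{0} = 1
So g(14) = 1.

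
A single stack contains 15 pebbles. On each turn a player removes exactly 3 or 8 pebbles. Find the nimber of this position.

Grundy values for subtraction set {3, 8}:
k:     0  1  2  3  4  5  6  7  8  9 10 11 12 13 14 15
g(k):  0  0  0  1  1  1  0  0  2  1  1  0  0  0  1  1
So g(15) = 1.

1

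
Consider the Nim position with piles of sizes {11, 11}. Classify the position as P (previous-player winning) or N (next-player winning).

P-position

In binary:
  1011  (11)
  1011  (11)
  ----
  0000  (0)
The nim-sum is 0, so this is a P-position: the player to move is in a losing position under optimal play.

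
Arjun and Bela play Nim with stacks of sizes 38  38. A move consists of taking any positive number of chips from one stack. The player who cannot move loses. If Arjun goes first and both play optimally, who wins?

Bela wins

Compute the nim-sum pairwise:
38 XOR 38 = 0
The nim-sum is 0, so this is a P-position: the player to move is in a losing position under optimal play; Arjun is about to move from it and so loses — Bela wins.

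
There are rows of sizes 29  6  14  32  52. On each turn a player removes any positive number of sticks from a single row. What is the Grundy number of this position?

Compute the nim-sum pairwise:
29 ⊕ 6 = 27
27 ⊕ 14 = 21
21 ⊕ 32 = 53
53 ⊕ 52 = 1

1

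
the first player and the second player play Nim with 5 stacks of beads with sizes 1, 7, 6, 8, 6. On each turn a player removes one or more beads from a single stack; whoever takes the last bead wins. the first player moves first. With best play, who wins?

Compute the nim-sum pairwise:
1 ^ 7 = 6
6 ^ 6 = 0
0 ^ 8 = 8
8 ^ 6 = 14
The nim-sum is 14 ≠ 0, so this is an N-position: the player to move can win; the first player has a winning move.

the first player wins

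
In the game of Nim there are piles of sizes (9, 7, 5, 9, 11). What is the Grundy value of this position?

Write each in binary and XOR column by column:
  1001  (9)
  0111  (7)
  0101  (5)
  1001  (9)
  1011  (11)
  ----
  1001  (9)

9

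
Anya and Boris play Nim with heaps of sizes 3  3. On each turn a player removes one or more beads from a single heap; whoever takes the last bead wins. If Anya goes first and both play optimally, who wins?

Nim-sum: 3 ⊕ 3 = 0.
The nim-sum is 0, so this is a P-position: the player to move is in a losing position under optimal play; Anya is about to move from it and so loses — Boris wins.

Boris wins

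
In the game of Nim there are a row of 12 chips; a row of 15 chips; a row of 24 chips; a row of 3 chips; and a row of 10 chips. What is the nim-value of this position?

Nim-sum: 12 ⊕ 15 ⊕ 24 ⊕ 3 ⊕ 10 = 18.

18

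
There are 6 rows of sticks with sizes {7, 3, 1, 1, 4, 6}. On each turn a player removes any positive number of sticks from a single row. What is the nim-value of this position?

6

Nim-sum: 7 XOR 3 XOR 1 XOR 1 XOR 4 XOR 6 = 6.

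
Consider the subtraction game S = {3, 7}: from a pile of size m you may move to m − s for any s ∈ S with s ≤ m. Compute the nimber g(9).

1

Grundy values for subtraction set {3, 7}:
k:     0  1  2  3  4  5  6  7  8  9
g(k):  0  0  0  1  1  1  0  2  2  1
So g(9) = 1.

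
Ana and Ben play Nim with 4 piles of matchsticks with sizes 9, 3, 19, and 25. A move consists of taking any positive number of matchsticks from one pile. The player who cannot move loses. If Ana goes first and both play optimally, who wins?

Nim-sum: 9 ⊕ 3 ⊕ 19 ⊕ 25 = 0.
The nim-sum is 0, so this is a P-position: the player to move is in a losing position under optimal play; Ana is about to move from it and so loses — Ben wins.

Ben wins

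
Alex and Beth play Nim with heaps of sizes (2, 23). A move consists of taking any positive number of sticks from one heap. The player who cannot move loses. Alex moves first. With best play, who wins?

Alex wins

Nim-sum: 2 ⊕ 23 = 21.
The nim-sum is 21 ≠ 0, so this is an N-position: the player to move can win; Alex has a winning move.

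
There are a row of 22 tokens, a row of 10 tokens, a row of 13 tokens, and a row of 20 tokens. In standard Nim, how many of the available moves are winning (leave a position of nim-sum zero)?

3

Bitwise XOR of the heap sizes:
  10110  (22)
  01010  (10)
  01101  (13)
  10100  (20)
  -----
  00101  (5)
The overall nim-sum is X = 5. A row of size p has a winning move iff p XOR X < p (reduce it to p XOR X).
  22: 22 XOR 5 = 19 < 22 — winning move (to 19).
  10: 10 XOR 5 = 15 ≥ 10 — no move.
  13: 13 XOR 5 = 8 < 13 — winning move (to 8).
  20: 20 XOR 5 = 17 < 20 — winning move (to 17).
That gives 3 winning moves.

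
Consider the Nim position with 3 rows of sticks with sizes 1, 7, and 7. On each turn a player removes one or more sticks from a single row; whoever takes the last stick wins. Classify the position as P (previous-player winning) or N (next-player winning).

N-position

Compute the nim-sum pairwise:
1 ^ 7 = 6
6 ^ 7 = 1
The nim-sum is 1 ≠ 0, so this is an N-position: the player to move can win.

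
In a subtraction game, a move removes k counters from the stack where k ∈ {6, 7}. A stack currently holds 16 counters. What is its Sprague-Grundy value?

Grundy values for subtraction set {6, 7}:
k:     0  1  2  3  4  5  6  7  8  9 10 11 12 13 14 15 16
g(k):  0  0  0  0  0  0  1  1  1  1  1  1  2  0  0  0  0
So g(16) = 0.

0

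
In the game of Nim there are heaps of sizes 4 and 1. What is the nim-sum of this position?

Compute the nim-sum pairwise:
4 ⊕ 1 = 5

5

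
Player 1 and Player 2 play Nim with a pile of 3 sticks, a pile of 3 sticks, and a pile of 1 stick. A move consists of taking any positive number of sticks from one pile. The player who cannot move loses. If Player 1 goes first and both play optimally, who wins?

Player 1 wins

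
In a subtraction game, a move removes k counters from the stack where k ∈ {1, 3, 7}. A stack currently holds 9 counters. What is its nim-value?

Compute g(0), g(1), … for moves {1, 3, 7}:
g(0) = mex{} = 0
g(1) = mex{0} = 1
g(2) = mex{1} = 0
g(3) = mex{0} = 1
g(4) = mex{1} = 0
g(5) = mex{0} = 1
g(6) = mex{1} = 0
g(7) = mex{0} = 1
g(8) = mex{1} = 0
g(9) = mex{0} = 1
So g(9) = 1.

1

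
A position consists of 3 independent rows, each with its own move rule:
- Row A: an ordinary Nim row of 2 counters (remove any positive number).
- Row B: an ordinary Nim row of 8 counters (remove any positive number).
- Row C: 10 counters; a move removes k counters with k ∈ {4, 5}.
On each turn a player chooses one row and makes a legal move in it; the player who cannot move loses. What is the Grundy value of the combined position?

10

Row A is a plain Nim row of size 2, so its Grundy value is 2.
Row B is a plain Nim row of size 8, so its Grundy value is 8.
Build the Grundy sequence for row C with g(k) = mex{g(k−s) : s ∈ {4, 5}, s ≤ k}:
g(0) = mex{} = 0
g(1) = mex{} = 0
g(2) = mex{} = 0
g(3) = mex{} = 0
g(4) = mex{0} = 1
g(5) = mex{0} = 1
g(6) = mex{0} = 1
g(7) = mex{0} = 1
g(8) = mex{0,1} = 2
g(9) = mex{1} = 0
g(10) = mex{1} = 0
So g(10) = 0.
By the Sprague-Grundy theorem, the Grundy value of a sum of independent games is the XOR of the component values.
Combined value = 2 ⊕ 8 ⊕ 0 = 10.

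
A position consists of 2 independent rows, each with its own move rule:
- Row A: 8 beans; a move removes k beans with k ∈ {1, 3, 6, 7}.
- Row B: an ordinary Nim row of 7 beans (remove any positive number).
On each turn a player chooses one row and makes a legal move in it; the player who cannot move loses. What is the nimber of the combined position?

Grundy values for row A (subtraction set {1, 3, 6, 7}):
k:     0  1  2  3  4  5  6  7  8
g(k):  0  1  0  1  0  1  2  3  2
So g(8) = 2.
Row B is a plain Nim row of size 7, so its Grundy value is 7.
By the Sprague-Grundy theorem, the Grundy value of a sum of independent games is the XOR of the component values.
Combined value = 2 ⊕ 7 = 5.

5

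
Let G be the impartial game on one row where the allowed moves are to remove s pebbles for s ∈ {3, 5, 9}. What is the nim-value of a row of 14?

Build the Grundy sequence with g(k) = mex{g(k−s) : s ∈ {3, 5, 9}, s ≤ k}:
k:     0  1  2  3  4  5  6  7  8  9 10 11 12 13 14
g(k):  0  0  0  1  1  1  2  2  0  3  3  1  0  2  0
So g(14) = 0.

0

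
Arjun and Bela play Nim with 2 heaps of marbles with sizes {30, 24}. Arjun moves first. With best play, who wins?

In binary:
  11110  (30)
  11000  (24)
  -----
  00110  (6)
The nim-sum is 6 ≠ 0, so this is an N-position: the player to move can win; Arjun has a winning move.

Arjun wins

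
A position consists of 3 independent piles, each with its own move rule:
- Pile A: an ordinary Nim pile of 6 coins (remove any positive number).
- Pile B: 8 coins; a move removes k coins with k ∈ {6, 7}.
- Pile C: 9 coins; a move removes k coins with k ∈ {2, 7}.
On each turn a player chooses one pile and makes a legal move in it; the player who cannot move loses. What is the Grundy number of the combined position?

7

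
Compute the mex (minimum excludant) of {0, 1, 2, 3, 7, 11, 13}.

The values 0, 1, 2, 3 are all present; 4 is the first non-negative integer missing from the set.

4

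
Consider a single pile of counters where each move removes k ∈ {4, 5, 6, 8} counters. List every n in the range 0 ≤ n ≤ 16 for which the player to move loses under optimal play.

0, 1, 2, 3, 12, 13, 14, 15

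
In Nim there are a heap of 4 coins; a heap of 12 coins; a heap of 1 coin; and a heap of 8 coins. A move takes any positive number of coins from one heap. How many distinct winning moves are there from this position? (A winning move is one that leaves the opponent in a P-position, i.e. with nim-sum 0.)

1

Compute the nim-sum pairwise:
4 XOR 12 = 8
8 XOR 1 = 9
9 XOR 8 = 1
The overall nim-sum is X = 1. A heap of size p has a winning move iff p XOR X < p (reduce it to p XOR X).
  4: 4 XOR 1 = 5 ≥ 4 — no move.
  12: 12 XOR 1 = 13 ≥ 12 — no move.
  1: 1 XOR 1 = 0 < 1 — winning move (to 0).
  8: 8 XOR 1 = 9 ≥ 8 — no move.
That gives 1 winning move.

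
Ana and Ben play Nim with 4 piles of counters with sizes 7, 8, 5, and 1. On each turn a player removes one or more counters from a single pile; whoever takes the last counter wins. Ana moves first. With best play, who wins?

Compute the nim-sum pairwise:
7 ^ 8 = 15
15 ^ 5 = 10
10 ^ 1 = 11
The nim-sum is 11 ≠ 0, so this is an N-position: the player to move can win; Ana has a winning move.

Ana wins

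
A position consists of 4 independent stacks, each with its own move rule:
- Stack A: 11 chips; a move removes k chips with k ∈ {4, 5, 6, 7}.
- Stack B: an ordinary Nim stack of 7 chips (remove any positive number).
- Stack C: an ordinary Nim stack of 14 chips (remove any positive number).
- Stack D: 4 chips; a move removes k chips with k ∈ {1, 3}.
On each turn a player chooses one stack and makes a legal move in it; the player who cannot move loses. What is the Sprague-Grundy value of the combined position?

Build the Grundy sequence for stack A with g(k) = mex{g(k−s) : s ∈ {4, 5, 6, 7}, s ≤ k}:
g(0) = mex{} = 0
g(1) = mex{} = 0
g(2) = mex{} = 0
g(3) = mex{} = 0
g(4) = mex{0} = 1
g(5) = mex{0} = 1
g(6) = mex{0} = 1
g(7) = mex{0} = 1
g(8) = mex{0,1} = 2
g(9) = mex{0,1} = 2
g(10) = mex{0,1} = 2
g(11) = mex{1} = 0
So g(11) = 0.
Stack B is a plain Nim stack of size 7, so its Grundy value is 7.
Stack C is a plain Nim stack of size 14, so its Grundy value is 14.
Grundy values for stack D (subtraction set {1, 3}):
g(0) = mex{} = 0
g(1) = mex{0} = 1
g(2) = mex{1} = 0
g(3) = mex{0} = 1
g(4) = mex{1} = 0
So g(4) = 0.
By the Sprague-Grundy theorem, the Grundy value of a sum of independent games is the XOR of the component values.
Combined value = 0 ⊕ 7 ⊕ 14 ⊕ 0 = 9.

9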